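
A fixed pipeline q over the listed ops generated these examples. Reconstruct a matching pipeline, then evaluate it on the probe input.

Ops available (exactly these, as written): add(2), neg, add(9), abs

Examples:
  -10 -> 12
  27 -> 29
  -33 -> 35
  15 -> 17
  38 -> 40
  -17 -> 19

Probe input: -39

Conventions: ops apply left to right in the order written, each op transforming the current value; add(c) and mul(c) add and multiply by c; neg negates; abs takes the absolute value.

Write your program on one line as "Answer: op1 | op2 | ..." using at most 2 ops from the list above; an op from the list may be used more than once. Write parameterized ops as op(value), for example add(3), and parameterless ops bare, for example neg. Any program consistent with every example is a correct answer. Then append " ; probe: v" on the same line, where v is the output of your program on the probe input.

abs | add(2) ; probe: 41

Check, running the answer program on each example:
  -10 -> 10 -> 12
  27 -> 27 -> 29
  -33 -> 33 -> 35
  15 -> 15 -> 17
  38 -> 38 -> 40
  -17 -> 17 -> 19
  probe: -39 -> 39 -> 41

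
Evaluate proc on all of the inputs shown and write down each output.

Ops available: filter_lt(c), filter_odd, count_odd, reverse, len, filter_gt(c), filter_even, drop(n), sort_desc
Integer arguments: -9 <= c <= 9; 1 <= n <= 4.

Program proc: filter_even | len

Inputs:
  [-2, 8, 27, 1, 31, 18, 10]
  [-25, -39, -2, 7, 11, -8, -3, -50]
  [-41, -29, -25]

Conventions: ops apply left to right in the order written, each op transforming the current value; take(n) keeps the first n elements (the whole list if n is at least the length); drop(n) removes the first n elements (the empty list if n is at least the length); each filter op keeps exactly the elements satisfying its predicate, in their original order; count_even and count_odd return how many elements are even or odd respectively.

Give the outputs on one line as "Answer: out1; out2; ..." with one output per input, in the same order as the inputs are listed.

Execution, op by op:
  [-2, 8, 27, 1, 31, 18, 10] -> [-2, 8, 18, 10] -> 4
  [-25, -39, -2, 7, 11, -8, -3, -50] -> [-2, -8, -50] -> 3
  [-41, -29, -25] -> [] -> 0

4; 3; 0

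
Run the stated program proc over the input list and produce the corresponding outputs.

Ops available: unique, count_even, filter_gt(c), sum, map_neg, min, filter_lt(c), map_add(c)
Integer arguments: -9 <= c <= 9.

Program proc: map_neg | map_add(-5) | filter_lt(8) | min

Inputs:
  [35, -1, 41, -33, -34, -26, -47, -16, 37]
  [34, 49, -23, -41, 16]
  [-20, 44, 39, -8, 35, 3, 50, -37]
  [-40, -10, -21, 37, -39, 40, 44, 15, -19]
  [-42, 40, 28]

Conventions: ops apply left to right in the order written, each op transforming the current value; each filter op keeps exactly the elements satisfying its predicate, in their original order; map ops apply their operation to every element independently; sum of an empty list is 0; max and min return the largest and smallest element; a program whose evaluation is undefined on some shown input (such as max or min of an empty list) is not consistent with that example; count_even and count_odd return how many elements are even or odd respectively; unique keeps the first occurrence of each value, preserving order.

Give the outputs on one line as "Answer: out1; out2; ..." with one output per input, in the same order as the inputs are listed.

Execution, op by op:
  [35, -1, 41, -33, -34, -26, -47, -16, 37] -> [-35, 1, -41, 33, 34, 26, 47, 16, -37] -> [-40, -4, -46, 28, 29, 21, 42, 11, -42] -> [-40, -4, -46, -42] -> -46
  [34, 49, -23, -41, 16] -> [-34, -49, 23, 41, -16] -> [-39, -54, 18, 36, -21] -> [-39, -54, -21] -> -54
  [-20, 44, 39, -8, 35, 3, 50, -37] -> [20, -44, -39, 8, -35, -3, -50, 37] -> [15, -49, -44, 3, -40, -8, -55, 32] -> [-49, -44, 3, -40, -8, -55] -> -55
  [-40, -10, -21, 37, -39, 40, 44, 15, -19] -> [40, 10, 21, -37, 39, -40, -44, -15, 19] -> [35, 5, 16, -42, 34, -45, -49, -20, 14] -> [5, -42, -45, -49, -20] -> -49
  [-42, 40, 28] -> [42, -40, -28] -> [37, -45, -33] -> [-45, -33] -> -45

-46; -54; -55; -49; -45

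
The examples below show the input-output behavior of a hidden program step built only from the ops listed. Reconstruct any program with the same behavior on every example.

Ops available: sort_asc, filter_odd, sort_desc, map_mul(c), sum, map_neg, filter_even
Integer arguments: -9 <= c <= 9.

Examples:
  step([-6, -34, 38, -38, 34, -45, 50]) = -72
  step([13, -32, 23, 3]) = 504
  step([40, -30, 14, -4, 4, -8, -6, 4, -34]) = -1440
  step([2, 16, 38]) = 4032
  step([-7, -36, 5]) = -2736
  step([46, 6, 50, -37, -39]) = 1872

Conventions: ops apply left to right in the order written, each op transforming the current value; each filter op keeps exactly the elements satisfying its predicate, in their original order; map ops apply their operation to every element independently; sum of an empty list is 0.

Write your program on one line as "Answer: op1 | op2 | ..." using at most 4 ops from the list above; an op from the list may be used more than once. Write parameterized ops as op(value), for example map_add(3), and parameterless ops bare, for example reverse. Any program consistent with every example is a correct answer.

map_mul(-4) | map_mul(-3) | map_mul(6) | sum

Check, running the answer program on each example:
  [-6, -34, 38, -38, 34, -45, 50] -> [24, 136, -152, 152, -136, 180, -200] -> [-72, -408, 456, -456, 408, -540, 600] -> [-432, -2448, 2736, -2736, 2448, -3240, 3600] -> -72
  [13, -32, 23, 3] -> [-52, 128, -92, -12] -> [156, -384, 276, 36] -> [936, -2304, 1656, 216] -> 504
  [40, -30, 14, -4, 4, -8, -6, 4, -34] -> [-160, 120, -56, 16, -16, 32, 24, -16, 136] -> [480, -360, 168, -48, 48, -96, -72, 48, -408] -> [2880, -2160, 1008, -288, 288, -576, -432, 288, -2448] -> -1440
  [2, 16, 38] -> [-8, -64, -152] -> [24, 192, 456] -> [144, 1152, 2736] -> 4032
  [-7, -36, 5] -> [28, 144, -20] -> [-84, -432, 60] -> [-504, -2592, 360] -> -2736
  [46, 6, 50, -37, -39] -> [-184, -24, -200, 148, 156] -> [552, 72, 600, -444, -468] -> [3312, 432, 3600, -2664, -2808] -> 1872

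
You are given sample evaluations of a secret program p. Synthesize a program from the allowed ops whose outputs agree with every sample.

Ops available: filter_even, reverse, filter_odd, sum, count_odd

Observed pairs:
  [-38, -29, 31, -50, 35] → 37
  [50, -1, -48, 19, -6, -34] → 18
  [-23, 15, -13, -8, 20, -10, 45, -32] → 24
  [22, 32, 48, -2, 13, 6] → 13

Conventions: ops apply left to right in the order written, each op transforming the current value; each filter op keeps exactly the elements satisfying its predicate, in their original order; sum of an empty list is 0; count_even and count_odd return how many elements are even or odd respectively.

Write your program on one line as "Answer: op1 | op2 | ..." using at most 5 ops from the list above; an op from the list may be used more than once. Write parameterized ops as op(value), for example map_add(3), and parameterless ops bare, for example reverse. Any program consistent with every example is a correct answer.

reverse | filter_odd | reverse | sum

Check, running the answer program on each example:
  [-38, -29, 31, -50, 35] -> [35, -50, 31, -29, -38] -> [35, 31, -29] -> [-29, 31, 35] -> 37
  [50, -1, -48, 19, -6, -34] -> [-34, -6, 19, -48, -1, 50] -> [19, -1] -> [-1, 19] -> 18
  [-23, 15, -13, -8, 20, -10, 45, -32] -> [-32, 45, -10, 20, -8, -13, 15, -23] -> [45, -13, 15, -23] -> [-23, 15, -13, 45] -> 24
  [22, 32, 48, -2, 13, 6] -> [6, 13, -2, 48, 32, 22] -> [13] -> [13] -> 13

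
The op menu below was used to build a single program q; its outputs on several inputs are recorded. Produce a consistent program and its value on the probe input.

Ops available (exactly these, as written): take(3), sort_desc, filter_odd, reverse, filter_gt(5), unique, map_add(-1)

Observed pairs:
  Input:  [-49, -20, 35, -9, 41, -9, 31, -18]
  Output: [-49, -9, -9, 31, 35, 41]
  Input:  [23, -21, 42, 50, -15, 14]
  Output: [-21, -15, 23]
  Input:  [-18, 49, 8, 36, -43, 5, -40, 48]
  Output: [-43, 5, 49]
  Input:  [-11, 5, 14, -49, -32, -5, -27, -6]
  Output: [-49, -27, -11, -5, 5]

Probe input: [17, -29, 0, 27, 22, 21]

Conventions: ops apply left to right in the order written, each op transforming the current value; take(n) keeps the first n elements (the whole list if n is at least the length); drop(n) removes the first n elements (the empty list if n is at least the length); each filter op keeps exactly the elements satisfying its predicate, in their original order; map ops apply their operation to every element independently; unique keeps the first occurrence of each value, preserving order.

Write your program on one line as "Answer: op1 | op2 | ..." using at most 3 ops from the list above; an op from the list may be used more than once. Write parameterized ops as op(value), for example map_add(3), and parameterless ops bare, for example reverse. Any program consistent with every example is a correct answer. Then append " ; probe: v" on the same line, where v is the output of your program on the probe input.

sort_desc | reverse | filter_odd ; probe: [-29, 17, 21, 27]

Check, running the answer program on each example:
  [-49, -20, 35, -9, 41, -9, 31, -18] -> [41, 35, 31, -9, -9, -18, -20, -49] -> [-49, -20, -18, -9, -9, 31, 35, 41] -> [-49, -9, -9, 31, 35, 41]
  [23, -21, 42, 50, -15, 14] -> [50, 42, 23, 14, -15, -21] -> [-21, -15, 14, 23, 42, 50] -> [-21, -15, 23]
  [-18, 49, 8, 36, -43, 5, -40, 48] -> [49, 48, 36, 8, 5, -18, -40, -43] -> [-43, -40, -18, 5, 8, 36, 48, 49] -> [-43, 5, 49]
  [-11, 5, 14, -49, -32, -5, -27, -6] -> [14, 5, -5, -6, -11, -27, -32, -49] -> [-49, -32, -27, -11, -6, -5, 5, 14] -> [-49, -27, -11, -5, 5]
  probe: [17, -29, 0, 27, 22, 21] -> [27, 22, 21, 17, 0, -29] -> [-29, 0, 17, 21, 22, 27] -> [-29, 17, 21, 27]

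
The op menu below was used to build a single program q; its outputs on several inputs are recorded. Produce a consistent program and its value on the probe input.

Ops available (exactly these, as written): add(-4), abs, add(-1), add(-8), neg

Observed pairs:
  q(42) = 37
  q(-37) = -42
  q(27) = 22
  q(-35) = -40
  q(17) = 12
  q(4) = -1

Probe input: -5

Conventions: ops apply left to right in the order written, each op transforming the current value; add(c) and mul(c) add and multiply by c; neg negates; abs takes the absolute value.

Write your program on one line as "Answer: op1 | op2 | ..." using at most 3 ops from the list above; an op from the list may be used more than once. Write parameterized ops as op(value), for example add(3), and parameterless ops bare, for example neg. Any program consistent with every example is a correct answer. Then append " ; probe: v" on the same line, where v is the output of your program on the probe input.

add(-1) | add(-4) ; probe: -10

Check, running the answer program on each example:
  42 -> 41 -> 37
  -37 -> -38 -> -42
  27 -> 26 -> 22
  -35 -> -36 -> -40
  17 -> 16 -> 12
  4 -> 3 -> -1
  probe: -5 -> -6 -> -10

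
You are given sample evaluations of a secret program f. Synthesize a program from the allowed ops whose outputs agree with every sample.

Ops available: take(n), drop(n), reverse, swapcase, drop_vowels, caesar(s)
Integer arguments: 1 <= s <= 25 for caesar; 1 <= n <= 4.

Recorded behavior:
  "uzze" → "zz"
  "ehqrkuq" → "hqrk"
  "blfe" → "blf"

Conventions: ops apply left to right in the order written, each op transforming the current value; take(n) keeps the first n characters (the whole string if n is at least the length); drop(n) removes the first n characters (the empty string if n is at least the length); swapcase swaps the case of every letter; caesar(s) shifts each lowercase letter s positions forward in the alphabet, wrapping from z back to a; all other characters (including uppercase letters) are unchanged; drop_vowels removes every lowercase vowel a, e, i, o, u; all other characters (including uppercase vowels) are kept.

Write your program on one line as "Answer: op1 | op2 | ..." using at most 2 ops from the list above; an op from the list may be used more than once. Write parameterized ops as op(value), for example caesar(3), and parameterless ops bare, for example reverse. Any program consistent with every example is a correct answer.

drop_vowels | take(4)

Check, running the answer program on each example:
  "uzze" -> "zz" -> "zz"
  "ehqrkuq" -> "hqrkq" -> "hqrk"
  "blfe" -> "blf" -> "blf"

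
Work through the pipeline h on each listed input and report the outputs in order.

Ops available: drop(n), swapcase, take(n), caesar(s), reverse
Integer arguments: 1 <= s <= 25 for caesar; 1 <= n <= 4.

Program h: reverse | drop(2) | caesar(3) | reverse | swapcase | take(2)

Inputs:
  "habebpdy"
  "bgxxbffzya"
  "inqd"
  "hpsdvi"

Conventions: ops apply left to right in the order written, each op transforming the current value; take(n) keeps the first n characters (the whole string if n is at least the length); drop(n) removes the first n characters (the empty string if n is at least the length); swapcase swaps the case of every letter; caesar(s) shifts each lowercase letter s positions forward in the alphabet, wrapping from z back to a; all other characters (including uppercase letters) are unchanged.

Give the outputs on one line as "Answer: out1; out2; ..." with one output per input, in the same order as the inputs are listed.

"KD"; "EJ"; "LQ"; "KS"

Execution, op by op:
  "habebpdy" -> "ydpbebah" -> "pbebah" -> "sehedk" -> "kdehes" -> "KDEHES" -> "KD"
  "bgxxbffzya" -> "ayzffbxxgb" -> "zffbxxgb" -> "ciieaaje" -> "ejaaeiic" -> "EJAAEIIC" -> "EJ"
  "inqd" -> "dqni" -> "ni" -> "ql" -> "lq" -> "LQ" -> "LQ"
  "hpsdvi" -> "ivdsph" -> "dsph" -> "gvsk" -> "ksvg" -> "KSVG" -> "KS"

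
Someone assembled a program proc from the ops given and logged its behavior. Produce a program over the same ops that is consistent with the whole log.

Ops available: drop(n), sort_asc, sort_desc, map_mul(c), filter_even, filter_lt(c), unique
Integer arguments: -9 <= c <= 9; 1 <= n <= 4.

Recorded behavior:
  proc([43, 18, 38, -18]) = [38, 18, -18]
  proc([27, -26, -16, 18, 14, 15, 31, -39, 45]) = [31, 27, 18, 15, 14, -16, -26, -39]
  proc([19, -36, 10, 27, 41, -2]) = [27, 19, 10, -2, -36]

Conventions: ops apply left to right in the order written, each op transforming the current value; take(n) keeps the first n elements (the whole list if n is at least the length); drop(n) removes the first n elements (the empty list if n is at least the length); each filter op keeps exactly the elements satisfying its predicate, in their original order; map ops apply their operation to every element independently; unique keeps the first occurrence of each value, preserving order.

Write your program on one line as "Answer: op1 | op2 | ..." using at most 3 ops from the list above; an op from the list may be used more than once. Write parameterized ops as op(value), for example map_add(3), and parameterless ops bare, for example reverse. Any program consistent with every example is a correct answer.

sort_asc | sort_desc | drop(1)

Check, running the answer program on each example:
  [43, 18, 38, -18] -> [-18, 18, 38, 43] -> [43, 38, 18, -18] -> [38, 18, -18]
  [27, -26, -16, 18, 14, 15, 31, -39, 45] -> [-39, -26, -16, 14, 15, 18, 27, 31, 45] -> [45, 31, 27, 18, 15, 14, -16, -26, -39] -> [31, 27, 18, 15, 14, -16, -26, -39]
  [19, -36, 10, 27, 41, -2] -> [-36, -2, 10, 19, 27, 41] -> [41, 27, 19, 10, -2, -36] -> [27, 19, 10, -2, -36]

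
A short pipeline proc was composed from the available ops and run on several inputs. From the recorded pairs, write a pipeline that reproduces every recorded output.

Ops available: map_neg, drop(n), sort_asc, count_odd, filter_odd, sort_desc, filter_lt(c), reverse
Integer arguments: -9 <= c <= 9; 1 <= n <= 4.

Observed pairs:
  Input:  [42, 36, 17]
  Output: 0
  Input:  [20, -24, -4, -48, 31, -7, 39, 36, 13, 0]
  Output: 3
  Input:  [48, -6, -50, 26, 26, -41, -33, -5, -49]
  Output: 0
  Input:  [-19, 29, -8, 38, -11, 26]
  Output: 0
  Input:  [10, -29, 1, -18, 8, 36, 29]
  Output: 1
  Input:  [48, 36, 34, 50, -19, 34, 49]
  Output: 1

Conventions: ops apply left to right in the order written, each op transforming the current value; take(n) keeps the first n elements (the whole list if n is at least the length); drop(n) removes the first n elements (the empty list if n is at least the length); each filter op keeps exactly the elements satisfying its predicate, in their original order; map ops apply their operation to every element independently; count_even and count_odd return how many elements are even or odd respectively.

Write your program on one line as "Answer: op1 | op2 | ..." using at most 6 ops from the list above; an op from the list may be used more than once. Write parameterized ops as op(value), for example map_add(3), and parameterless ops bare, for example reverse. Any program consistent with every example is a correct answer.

drop(4) | map_neg | sort_asc | filter_odd | filter_lt(-8) | count_odd

Check, running the answer program on each example:
  [42, 36, 17] -> [] -> [] -> [] -> [] -> [] -> 0
  [20, -24, -4, -48, 31, -7, 39, 36, 13, 0] -> [31, -7, 39, 36, 13, 0] -> [-31, 7, -39, -36, -13, 0] -> [-39, -36, -31, -13, 0, 7] -> [-39, -31, -13, 7] -> [-39, -31, -13] -> 3
  [48, -6, -50, 26, 26, -41, -33, -5, -49] -> [26, -41, -33, -5, -49] -> [-26, 41, 33, 5, 49] -> [-26, 5, 33, 41, 49] -> [5, 33, 41, 49] -> [] -> 0
  [-19, 29, -8, 38, -11, 26] -> [-11, 26] -> [11, -26] -> [-26, 11] -> [11] -> [] -> 0
  [10, -29, 1, -18, 8, 36, 29] -> [8, 36, 29] -> [-8, -36, -29] -> [-36, -29, -8] -> [-29] -> [-29] -> 1
  [48, 36, 34, 50, -19, 34, 49] -> [-19, 34, 49] -> [19, -34, -49] -> [-49, -34, 19] -> [-49, 19] -> [-49] -> 1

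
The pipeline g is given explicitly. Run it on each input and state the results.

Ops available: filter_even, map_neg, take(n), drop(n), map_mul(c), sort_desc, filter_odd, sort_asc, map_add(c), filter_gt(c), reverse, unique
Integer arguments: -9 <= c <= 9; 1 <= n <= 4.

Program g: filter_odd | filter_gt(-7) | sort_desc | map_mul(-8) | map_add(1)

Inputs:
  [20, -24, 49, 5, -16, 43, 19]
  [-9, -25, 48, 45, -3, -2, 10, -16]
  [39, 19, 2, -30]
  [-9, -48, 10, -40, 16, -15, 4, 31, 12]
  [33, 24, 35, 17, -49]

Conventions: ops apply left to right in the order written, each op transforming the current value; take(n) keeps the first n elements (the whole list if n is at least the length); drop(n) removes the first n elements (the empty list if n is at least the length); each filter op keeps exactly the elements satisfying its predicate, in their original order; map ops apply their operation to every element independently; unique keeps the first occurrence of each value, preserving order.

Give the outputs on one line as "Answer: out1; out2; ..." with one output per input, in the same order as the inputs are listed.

[-391, -343, -151, -39]; [-359, 25]; [-311, -151]; [-247]; [-279, -263, -135]

Execution, op by op:
  [20, -24, 49, 5, -16, 43, 19] -> [49, 5, 43, 19] -> [49, 5, 43, 19] -> [49, 43, 19, 5] -> [-392, -344, -152, -40] -> [-391, -343, -151, -39]
  [-9, -25, 48, 45, -3, -2, 10, -16] -> [-9, -25, 45, -3] -> [45, -3] -> [45, -3] -> [-360, 24] -> [-359, 25]
  [39, 19, 2, -30] -> [39, 19] -> [39, 19] -> [39, 19] -> [-312, -152] -> [-311, -151]
  [-9, -48, 10, -40, 16, -15, 4, 31, 12] -> [-9, -15, 31] -> [31] -> [31] -> [-248] -> [-247]
  [33, 24, 35, 17, -49] -> [33, 35, 17, -49] -> [33, 35, 17] -> [35, 33, 17] -> [-280, -264, -136] -> [-279, -263, -135]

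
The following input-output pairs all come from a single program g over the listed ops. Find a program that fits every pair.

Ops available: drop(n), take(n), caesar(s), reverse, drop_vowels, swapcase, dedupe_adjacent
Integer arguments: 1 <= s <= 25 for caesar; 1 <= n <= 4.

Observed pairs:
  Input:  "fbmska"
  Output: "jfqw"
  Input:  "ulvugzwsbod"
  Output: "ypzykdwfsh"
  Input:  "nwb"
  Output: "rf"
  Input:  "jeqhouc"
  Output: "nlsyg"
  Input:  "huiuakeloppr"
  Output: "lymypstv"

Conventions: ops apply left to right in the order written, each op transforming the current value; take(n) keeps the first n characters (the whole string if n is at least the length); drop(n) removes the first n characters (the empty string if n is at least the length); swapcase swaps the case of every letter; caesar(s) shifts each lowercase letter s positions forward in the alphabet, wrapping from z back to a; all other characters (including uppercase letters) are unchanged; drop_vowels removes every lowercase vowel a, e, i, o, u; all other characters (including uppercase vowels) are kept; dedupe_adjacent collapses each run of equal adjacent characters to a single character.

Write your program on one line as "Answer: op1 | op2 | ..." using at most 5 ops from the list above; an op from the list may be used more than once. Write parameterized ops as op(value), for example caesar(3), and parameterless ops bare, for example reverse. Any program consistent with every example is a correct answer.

caesar(2) | caesar(3) | caesar(25) | dedupe_adjacent | drop_vowels

Check, running the answer program on each example:
  "fbmska" -> "hdoumc" -> "kgrxpf" -> "jfqwoe" -> "jfqwoe" -> "jfqw"
  "ulvugzwsbod" -> "wnxwibyudqf" -> "zqazlebxgti" -> "ypzykdawfsh" -> "ypzykdawfsh" -> "ypzykdwfsh"
  "nwb" -> "pyd" -> "sbg" -> "raf" -> "raf" -> "rf"
  "jeqhouc" -> "lgsjqwe" -> "ojvmtzh" -> "niulsyg" -> "niulsyg" -> "nlsyg"
  "huiuakeloppr" -> "jwkwcmgnqrrt" -> "mznzfpjqtuuw" -> "lymyeoipsttv" -> "lymyeoipstv" -> "lymypstv"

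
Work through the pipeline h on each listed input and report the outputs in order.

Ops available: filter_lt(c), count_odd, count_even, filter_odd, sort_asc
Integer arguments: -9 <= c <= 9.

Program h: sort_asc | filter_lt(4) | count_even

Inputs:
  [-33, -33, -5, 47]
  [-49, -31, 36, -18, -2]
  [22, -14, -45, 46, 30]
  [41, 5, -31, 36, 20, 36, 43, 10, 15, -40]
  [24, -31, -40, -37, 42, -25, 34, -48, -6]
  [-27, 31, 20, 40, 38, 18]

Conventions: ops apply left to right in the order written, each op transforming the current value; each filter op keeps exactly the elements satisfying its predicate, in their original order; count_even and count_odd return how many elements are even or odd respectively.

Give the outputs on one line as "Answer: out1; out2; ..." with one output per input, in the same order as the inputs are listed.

0; 2; 1; 1; 3; 0

Execution, op by op:
  [-33, -33, -5, 47] -> [-33, -33, -5, 47] -> [-33, -33, -5] -> 0
  [-49, -31, 36, -18, -2] -> [-49, -31, -18, -2, 36] -> [-49, -31, -18, -2] -> 2
  [22, -14, -45, 46, 30] -> [-45, -14, 22, 30, 46] -> [-45, -14] -> 1
  [41, 5, -31, 36, 20, 36, 43, 10, 15, -40] -> [-40, -31, 5, 10, 15, 20, 36, 36, 41, 43] -> [-40, -31] -> 1
  [24, -31, -40, -37, 42, -25, 34, -48, -6] -> [-48, -40, -37, -31, -25, -6, 24, 34, 42] -> [-48, -40, -37, -31, -25, -6] -> 3
  [-27, 31, 20, 40, 38, 18] -> [-27, 18, 20, 31, 38, 40] -> [-27] -> 0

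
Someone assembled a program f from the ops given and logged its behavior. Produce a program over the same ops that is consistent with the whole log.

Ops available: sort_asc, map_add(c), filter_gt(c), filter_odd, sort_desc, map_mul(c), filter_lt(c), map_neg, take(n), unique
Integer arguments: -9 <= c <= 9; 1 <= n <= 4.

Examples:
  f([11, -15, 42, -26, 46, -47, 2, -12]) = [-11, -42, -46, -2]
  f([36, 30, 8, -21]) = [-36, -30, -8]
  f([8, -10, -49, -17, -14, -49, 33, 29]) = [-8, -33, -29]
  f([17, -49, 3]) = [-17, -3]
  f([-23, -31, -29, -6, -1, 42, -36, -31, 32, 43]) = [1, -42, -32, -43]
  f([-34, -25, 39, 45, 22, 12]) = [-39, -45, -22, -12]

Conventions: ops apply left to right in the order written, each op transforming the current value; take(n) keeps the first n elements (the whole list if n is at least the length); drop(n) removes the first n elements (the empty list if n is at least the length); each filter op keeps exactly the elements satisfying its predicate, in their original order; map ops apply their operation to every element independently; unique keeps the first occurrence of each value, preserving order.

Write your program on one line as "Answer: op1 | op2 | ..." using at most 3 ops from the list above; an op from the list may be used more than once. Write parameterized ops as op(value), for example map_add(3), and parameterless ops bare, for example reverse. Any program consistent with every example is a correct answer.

map_neg | filter_lt(3)

Check, running the answer program on each example:
  [11, -15, 42, -26, 46, -47, 2, -12] -> [-11, 15, -42, 26, -46, 47, -2, 12] -> [-11, -42, -46, -2]
  [36, 30, 8, -21] -> [-36, -30, -8, 21] -> [-36, -30, -8]
  [8, -10, -49, -17, -14, -49, 33, 29] -> [-8, 10, 49, 17, 14, 49, -33, -29] -> [-8, -33, -29]
  [17, -49, 3] -> [-17, 49, -3] -> [-17, -3]
  [-23, -31, -29, -6, -1, 42, -36, -31, 32, 43] -> [23, 31, 29, 6, 1, -42, 36, 31, -32, -43] -> [1, -42, -32, -43]
  [-34, -25, 39, 45, 22, 12] -> [34, 25, -39, -45, -22, -12] -> [-39, -45, -22, -12]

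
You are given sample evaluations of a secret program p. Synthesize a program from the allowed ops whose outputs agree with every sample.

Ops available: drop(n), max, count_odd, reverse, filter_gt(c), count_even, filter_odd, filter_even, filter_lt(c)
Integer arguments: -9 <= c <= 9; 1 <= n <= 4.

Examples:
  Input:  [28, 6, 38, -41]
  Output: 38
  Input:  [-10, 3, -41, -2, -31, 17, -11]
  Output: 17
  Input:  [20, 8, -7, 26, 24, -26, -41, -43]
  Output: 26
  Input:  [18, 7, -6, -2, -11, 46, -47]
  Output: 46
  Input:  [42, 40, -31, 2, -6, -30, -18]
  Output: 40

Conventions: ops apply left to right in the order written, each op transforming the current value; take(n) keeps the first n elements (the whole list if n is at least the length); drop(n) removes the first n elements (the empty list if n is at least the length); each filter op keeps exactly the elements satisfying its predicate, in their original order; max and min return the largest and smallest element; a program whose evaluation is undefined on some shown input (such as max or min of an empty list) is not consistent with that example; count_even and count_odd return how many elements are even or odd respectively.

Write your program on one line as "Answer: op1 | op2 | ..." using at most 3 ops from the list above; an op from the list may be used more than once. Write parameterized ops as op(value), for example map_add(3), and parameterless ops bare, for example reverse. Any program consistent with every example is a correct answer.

drop(1) | max

Check, running the answer program on each example:
  [28, 6, 38, -41] -> [6, 38, -41] -> 38
  [-10, 3, -41, -2, -31, 17, -11] -> [3, -41, -2, -31, 17, -11] -> 17
  [20, 8, -7, 26, 24, -26, -41, -43] -> [8, -7, 26, 24, -26, -41, -43] -> 26
  [18, 7, -6, -2, -11, 46, -47] -> [7, -6, -2, -11, 46, -47] -> 46
  [42, 40, -31, 2, -6, -30, -18] -> [40, -31, 2, -6, -30, -18] -> 40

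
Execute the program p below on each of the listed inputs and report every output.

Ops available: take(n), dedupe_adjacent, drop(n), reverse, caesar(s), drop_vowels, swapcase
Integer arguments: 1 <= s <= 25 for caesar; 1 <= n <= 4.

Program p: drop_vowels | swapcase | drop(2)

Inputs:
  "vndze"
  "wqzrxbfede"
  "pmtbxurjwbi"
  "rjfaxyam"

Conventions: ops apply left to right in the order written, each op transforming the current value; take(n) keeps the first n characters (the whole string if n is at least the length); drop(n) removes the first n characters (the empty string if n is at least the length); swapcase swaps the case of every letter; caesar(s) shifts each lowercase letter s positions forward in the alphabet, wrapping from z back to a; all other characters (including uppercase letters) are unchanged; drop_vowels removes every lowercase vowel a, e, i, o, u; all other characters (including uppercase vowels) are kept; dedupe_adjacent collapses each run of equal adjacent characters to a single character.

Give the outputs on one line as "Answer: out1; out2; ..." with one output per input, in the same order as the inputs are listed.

Execution, op by op:
  "vndze" -> "vndz" -> "VNDZ" -> "DZ"
  "wqzrxbfede" -> "wqzrxbfd" -> "WQZRXBFD" -> "ZRXBFD"
  "pmtbxurjwbi" -> "pmtbxrjwb" -> "PMTBXRJWB" -> "TBXRJWB"
  "rjfaxyam" -> "rjfxym" -> "RJFXYM" -> "FXYM"

"DZ"; "ZRXBFD"; "TBXRJWB"; "FXYM"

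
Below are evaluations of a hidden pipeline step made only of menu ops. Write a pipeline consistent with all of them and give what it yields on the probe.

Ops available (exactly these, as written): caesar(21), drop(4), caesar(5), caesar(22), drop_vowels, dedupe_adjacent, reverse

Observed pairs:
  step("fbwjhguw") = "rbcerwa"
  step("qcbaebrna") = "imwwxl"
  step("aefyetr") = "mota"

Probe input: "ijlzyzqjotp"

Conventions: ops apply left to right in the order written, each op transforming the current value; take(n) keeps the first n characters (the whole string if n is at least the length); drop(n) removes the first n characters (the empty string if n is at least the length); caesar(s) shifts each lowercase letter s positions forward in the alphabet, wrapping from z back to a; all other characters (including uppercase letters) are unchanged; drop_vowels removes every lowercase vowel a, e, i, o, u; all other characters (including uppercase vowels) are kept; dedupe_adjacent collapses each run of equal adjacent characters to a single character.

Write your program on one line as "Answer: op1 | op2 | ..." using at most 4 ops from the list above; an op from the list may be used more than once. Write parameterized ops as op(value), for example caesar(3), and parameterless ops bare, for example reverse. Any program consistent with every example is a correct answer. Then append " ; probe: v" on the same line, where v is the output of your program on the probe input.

drop_vowels | reverse | caesar(21) ; probe: "koelutuge"

Check, running the answer program on each example:
  "fbwjhguw" -> "fbwjhgw" -> "wghjwbf" -> "rbcerwa"
  "qcbaebrna" -> "qcbbrn" -> "nrbbcq" -> "imwwxl"
  "aefyetr" -> "fytr" -> "rtyf" -> "mota"
  probe: "ijlzyzqjotp" -> "jlzyzqjtp" -> "ptjqzyzlj" -> "koelutuge"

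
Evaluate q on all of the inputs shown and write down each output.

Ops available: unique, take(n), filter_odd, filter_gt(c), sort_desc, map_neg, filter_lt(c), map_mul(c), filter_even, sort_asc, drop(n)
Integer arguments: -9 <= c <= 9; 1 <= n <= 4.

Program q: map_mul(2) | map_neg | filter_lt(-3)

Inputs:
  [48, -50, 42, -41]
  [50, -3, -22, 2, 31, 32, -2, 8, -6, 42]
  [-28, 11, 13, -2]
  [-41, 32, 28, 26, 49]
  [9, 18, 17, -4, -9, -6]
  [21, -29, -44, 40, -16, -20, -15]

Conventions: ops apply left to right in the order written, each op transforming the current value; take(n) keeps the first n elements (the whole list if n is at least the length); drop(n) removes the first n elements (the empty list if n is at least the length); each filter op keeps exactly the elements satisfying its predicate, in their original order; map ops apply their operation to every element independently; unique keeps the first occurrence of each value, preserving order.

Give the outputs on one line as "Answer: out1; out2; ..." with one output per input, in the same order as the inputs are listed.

[-96, -84]; [-100, -4, -62, -64, -16, -84]; [-22, -26]; [-64, -56, -52, -98]; [-18, -36, -34]; [-42, -80]

Execution, op by op:
  [48, -50, 42, -41] -> [96, -100, 84, -82] -> [-96, 100, -84, 82] -> [-96, -84]
  [50, -3, -22, 2, 31, 32, -2, 8, -6, 42] -> [100, -6, -44, 4, 62, 64, -4, 16, -12, 84] -> [-100, 6, 44, -4, -62, -64, 4, -16, 12, -84] -> [-100, -4, -62, -64, -16, -84]
  [-28, 11, 13, -2] -> [-56, 22, 26, -4] -> [56, -22, -26, 4] -> [-22, -26]
  [-41, 32, 28, 26, 49] -> [-82, 64, 56, 52, 98] -> [82, -64, -56, -52, -98] -> [-64, -56, -52, -98]
  [9, 18, 17, -4, -9, -6] -> [18, 36, 34, -8, -18, -12] -> [-18, -36, -34, 8, 18, 12] -> [-18, -36, -34]
  [21, -29, -44, 40, -16, -20, -15] -> [42, -58, -88, 80, -32, -40, -30] -> [-42, 58, 88, -80, 32, 40, 30] -> [-42, -80]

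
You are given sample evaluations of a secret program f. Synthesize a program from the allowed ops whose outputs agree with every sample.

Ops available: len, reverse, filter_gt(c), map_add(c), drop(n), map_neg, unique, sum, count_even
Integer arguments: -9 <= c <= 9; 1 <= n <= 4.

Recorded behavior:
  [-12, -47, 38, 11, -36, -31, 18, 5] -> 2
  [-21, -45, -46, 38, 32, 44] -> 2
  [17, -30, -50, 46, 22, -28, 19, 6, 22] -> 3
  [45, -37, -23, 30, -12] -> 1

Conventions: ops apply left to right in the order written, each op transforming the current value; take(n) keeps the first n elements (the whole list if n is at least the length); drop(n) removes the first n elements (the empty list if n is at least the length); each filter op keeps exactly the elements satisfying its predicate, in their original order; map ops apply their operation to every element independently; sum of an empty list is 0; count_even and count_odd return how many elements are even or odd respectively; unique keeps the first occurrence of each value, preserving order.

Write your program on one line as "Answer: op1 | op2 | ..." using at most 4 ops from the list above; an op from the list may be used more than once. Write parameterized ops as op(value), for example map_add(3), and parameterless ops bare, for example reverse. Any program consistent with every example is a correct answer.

drop(4) | unique | count_even

Check, running the answer program on each example:
  [-12, -47, 38, 11, -36, -31, 18, 5] -> [-36, -31, 18, 5] -> [-36, -31, 18, 5] -> 2
  [-21, -45, -46, 38, 32, 44] -> [32, 44] -> [32, 44] -> 2
  [17, -30, -50, 46, 22, -28, 19, 6, 22] -> [22, -28, 19, 6, 22] -> [22, -28, 19, 6] -> 3
  [45, -37, -23, 30, -12] -> [-12] -> [-12] -> 1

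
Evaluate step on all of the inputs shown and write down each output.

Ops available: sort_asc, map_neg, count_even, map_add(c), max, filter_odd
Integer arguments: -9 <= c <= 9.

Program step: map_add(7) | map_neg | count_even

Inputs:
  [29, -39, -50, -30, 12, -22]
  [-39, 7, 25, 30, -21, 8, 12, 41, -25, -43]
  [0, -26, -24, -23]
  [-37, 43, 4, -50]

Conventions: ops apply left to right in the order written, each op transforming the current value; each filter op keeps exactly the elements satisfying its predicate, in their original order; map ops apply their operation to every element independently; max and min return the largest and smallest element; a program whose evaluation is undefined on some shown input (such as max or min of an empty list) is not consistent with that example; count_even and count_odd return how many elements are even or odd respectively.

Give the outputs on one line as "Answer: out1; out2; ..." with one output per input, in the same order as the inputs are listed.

2; 7; 1; 2

Execution, op by op:
  [29, -39, -50, -30, 12, -22] -> [36, -32, -43, -23, 19, -15] -> [-36, 32, 43, 23, -19, 15] -> 2
  [-39, 7, 25, 30, -21, 8, 12, 41, -25, -43] -> [-32, 14, 32, 37, -14, 15, 19, 48, -18, -36] -> [32, -14, -32, -37, 14, -15, -19, -48, 18, 36] -> 7
  [0, -26, -24, -23] -> [7, -19, -17, -16] -> [-7, 19, 17, 16] -> 1
  [-37, 43, 4, -50] -> [-30, 50, 11, -43] -> [30, -50, -11, 43] -> 2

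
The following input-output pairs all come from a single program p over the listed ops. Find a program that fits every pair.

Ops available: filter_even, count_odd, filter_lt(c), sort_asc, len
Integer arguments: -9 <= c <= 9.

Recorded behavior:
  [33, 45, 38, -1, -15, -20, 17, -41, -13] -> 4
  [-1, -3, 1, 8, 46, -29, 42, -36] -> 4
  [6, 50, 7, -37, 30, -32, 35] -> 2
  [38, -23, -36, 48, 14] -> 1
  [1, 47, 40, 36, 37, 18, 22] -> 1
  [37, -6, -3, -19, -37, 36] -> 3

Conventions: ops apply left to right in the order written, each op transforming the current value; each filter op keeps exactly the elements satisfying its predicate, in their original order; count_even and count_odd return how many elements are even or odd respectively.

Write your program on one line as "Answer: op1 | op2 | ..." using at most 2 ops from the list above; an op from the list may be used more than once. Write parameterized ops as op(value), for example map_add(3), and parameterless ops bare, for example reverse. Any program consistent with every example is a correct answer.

filter_lt(8) | count_odd

Check, running the answer program on each example:
  [33, 45, 38, -1, -15, -20, 17, -41, -13] -> [-1, -15, -20, -41, -13] -> 4
  [-1, -3, 1, 8, 46, -29, 42, -36] -> [-1, -3, 1, -29, -36] -> 4
  [6, 50, 7, -37, 30, -32, 35] -> [6, 7, -37, -32] -> 2
  [38, -23, -36, 48, 14] -> [-23, -36] -> 1
  [1, 47, 40, 36, 37, 18, 22] -> [1] -> 1
  [37, -6, -3, -19, -37, 36] -> [-6, -3, -19, -37] -> 3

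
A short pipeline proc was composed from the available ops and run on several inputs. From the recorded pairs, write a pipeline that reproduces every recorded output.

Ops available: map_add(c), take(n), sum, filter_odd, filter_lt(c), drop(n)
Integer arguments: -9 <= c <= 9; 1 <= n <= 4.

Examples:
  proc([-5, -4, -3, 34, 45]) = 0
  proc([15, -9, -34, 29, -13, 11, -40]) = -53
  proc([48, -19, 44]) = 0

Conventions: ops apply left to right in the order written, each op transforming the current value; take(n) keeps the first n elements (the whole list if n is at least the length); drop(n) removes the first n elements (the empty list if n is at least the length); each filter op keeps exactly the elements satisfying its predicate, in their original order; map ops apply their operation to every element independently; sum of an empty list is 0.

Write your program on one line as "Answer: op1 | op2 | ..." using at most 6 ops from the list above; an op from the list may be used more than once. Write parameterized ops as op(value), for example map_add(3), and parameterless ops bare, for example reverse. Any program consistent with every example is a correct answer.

map_add(-6) | filter_lt(-4) | map_add(6) | filter_lt(-7) | drop(2) | sum

Check, running the answer program on each example:
  [-5, -4, -3, 34, 45] -> [-11, -10, -9, 28, 39] -> [-11, -10, -9] -> [-5, -4, -3] -> [] -> [] -> 0
  [15, -9, -34, 29, -13, 11, -40] -> [9, -15, -40, 23, -19, 5, -46] -> [-15, -40, -19, -46] -> [-9, -34, -13, -40] -> [-9, -34, -13, -40] -> [-13, -40] -> -53
  [48, -19, 44] -> [42, -25, 38] -> [-25] -> [-19] -> [-19] -> [] -> 0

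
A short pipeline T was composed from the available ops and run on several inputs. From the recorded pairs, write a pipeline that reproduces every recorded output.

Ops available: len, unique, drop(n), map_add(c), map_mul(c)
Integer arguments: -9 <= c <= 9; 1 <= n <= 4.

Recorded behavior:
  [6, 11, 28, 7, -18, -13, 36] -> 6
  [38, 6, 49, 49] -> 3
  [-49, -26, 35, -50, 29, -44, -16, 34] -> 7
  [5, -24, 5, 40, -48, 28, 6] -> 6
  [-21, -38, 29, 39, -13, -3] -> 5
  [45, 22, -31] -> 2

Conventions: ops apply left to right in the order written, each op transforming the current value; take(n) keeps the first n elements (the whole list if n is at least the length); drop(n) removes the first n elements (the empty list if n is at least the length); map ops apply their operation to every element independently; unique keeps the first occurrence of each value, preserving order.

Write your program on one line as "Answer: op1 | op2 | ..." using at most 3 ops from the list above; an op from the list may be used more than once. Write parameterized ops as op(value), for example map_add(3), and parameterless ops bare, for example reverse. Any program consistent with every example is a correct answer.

drop(1) | map_mul(8) | len

Check, running the answer program on each example:
  [6, 11, 28, 7, -18, -13, 36] -> [11, 28, 7, -18, -13, 36] -> [88, 224, 56, -144, -104, 288] -> 6
  [38, 6, 49, 49] -> [6, 49, 49] -> [48, 392, 392] -> 3
  [-49, -26, 35, -50, 29, -44, -16, 34] -> [-26, 35, -50, 29, -44, -16, 34] -> [-208, 280, -400, 232, -352, -128, 272] -> 7
  [5, -24, 5, 40, -48, 28, 6] -> [-24, 5, 40, -48, 28, 6] -> [-192, 40, 320, -384, 224, 48] -> 6
  [-21, -38, 29, 39, -13, -3] -> [-38, 29, 39, -13, -3] -> [-304, 232, 312, -104, -24] -> 5
  [45, 22, -31] -> [22, -31] -> [176, -248] -> 2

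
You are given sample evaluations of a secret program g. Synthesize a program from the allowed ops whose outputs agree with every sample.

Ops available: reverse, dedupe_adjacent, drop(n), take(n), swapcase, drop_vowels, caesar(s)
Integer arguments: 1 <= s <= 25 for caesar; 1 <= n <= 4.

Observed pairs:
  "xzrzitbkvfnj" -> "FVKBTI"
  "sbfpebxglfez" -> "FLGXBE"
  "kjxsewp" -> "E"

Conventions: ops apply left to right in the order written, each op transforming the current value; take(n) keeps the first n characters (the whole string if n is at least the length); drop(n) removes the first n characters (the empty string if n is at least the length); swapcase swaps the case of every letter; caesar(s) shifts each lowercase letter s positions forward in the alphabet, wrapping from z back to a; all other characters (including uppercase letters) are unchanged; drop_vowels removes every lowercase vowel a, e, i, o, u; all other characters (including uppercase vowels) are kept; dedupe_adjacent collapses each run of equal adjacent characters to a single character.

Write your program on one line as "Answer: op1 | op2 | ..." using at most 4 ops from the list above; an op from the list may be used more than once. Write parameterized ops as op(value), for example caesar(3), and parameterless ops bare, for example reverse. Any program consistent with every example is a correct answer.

swapcase | drop(4) | reverse | drop(2)

Check, running the answer program on each example:
  "xzrzitbkvfnj" -> "XZRZITBKVFNJ" -> "ITBKVFNJ" -> "JNFVKBTI" -> "FVKBTI"
  "sbfpebxglfez" -> "SBFPEBXGLFEZ" -> "EBXGLFEZ" -> "ZEFLGXBE" -> "FLGXBE"
  "kjxsewp" -> "KJXSEWP" -> "EWP" -> "PWE" -> "E"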